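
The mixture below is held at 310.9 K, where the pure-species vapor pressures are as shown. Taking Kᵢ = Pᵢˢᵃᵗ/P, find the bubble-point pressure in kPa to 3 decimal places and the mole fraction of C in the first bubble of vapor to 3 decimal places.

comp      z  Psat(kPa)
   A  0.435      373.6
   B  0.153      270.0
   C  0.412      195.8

Pbub = 284.496 kPa, y_C = 0.284

At the bubble point ψ → 0, so ΣzᵢKᵢ = 1 with Kᵢ = Pᵢˢᵃᵗ/P ⇒ P = ΣzᵢPᵢˢᵃᵗ.
P = 0.435·373.6 + 0.153·270.0 + 0.412·195.8 = 284.496 kPa
yᵢ = zᵢPᵢˢᵃᵗ/P ⇒ y_C = 0.412·195.8/284.496 = 0.284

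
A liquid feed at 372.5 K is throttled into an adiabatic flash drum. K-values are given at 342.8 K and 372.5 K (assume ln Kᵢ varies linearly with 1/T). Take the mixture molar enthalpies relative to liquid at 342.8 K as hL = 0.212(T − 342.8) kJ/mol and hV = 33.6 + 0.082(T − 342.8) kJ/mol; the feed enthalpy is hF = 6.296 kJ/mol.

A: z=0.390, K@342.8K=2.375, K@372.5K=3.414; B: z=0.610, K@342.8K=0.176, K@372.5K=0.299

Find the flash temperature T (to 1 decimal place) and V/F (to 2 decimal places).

T = 352.3 K, V/F = 0.13

Adiabatic flash: solve Rachford–Rice at each trial T, then check hF = ψ·hV(T) + (1−ψ)·hL(T).
  T = 342.8 K: K = (2.375, 0.176), RR gives ψ = 0.030, H_out = 0.997 kJ/mol
  T = 372.5 K: K = (3.414, 0.299), RR gives ψ = 0.304, H_out = 15.327 kJ/mol
  T = 357.6 K: K = (2.867, 0.232), RR gives ψ = 0.181, H_out = 8.870 kJ/mol
  T = 350.2 K: K = (2.615, 0.203), RR gives ψ = 0.111, H_out = 5.201 kJ/mol
  T = 353.9 K: K = (2.739, 0.217), RR gives ψ = 0.147, H_out = 7.089 kJ/mol
  T = 352.0 K: K = (2.675, 0.209), RR gives ψ = 0.129, H_out = 6.134 kJ/mol
Linear interpolation between T = 352.0 (H_out = 6.134) and T = 353.9 (H_out = 7.089) on hF = 6.296 gives T ≈ 352.3 K, at which ψ = 0.13.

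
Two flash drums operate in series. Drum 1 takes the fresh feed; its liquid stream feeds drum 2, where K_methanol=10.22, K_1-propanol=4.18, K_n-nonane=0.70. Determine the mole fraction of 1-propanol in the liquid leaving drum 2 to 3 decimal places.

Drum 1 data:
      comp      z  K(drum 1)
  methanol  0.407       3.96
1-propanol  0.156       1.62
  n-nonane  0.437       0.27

x_1-propanol (drum 2) = 0.034

Drum 1:
Let ψ₁ = V/F and solve Σ zᵢ(Kᵢ−1)/(1+ψ₁(Kᵢ−1)) = 0.
g(0) = ΣzᵢKᵢ − 1 = 0.982 and g(1) = 1 − Σzᵢ/Kᵢ = -0.818, so a root lies in (0, 1).
Newton–Raphson from ψ₁ = 0.5:
  ψ₁ = 0.500: g = 0.0572, g' = -1.192 → ψ₁ = 0.548
Converged at ψ₁ = 0.548.
Drum-1 compositions:
  methanol: x = 0.155, y = 0.615
  1-propanol: x = 0.116, y = 0.189
  n-nonane: x = 0.728, y = 0.197
Drum-2 feed = drum-1 liquid: z₂ = (0.1552, 0.1164, 0.7283).
Drum 2:
Let ψ₂ = V/F and solve Σ zᵢ(Kᵢ−1)/(1+ψ₂(Kᵢ−1)) = 0.
Check two-phase: ΣzᵢKᵢ = 2.583 > 1 and Σzᵢ/Kᵢ = 1.084 > 1, so g(0) = 1.583 > 0 and g(1) = -0.084 < 0.
Newton–Raphson from ψ₂ = 0.5:
  ψ₂ = 0.500: g = 0.1410, g' = -0.686 → ψ₂ = 0.706
  ψ₂ = 0.706: g = 0.0276, g' = -0.452 → ψ₂ = 0.767
  ψ₂ = 0.767: g = 0.0012, g' = -0.413 → ψ₂ = 0.770
Converged at ψ₂ = 0.770.
  methanol: x = 0.019, y = 0.196
  1-propanol: x = 0.034, y = 0.141
  n-nonane: x = 0.947, y = 0.663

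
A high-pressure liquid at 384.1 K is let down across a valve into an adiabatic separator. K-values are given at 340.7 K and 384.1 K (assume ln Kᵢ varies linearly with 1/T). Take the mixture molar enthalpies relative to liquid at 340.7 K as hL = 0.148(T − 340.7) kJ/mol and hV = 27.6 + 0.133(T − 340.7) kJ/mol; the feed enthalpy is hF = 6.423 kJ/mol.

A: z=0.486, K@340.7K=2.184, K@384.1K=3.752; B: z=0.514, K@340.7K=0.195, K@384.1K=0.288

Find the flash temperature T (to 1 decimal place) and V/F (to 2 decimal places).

T = 344.4 K, V/F = 0.21

Adiabatic flash: solve Rachford–Rice at each trial T, then check hF = ψ·hV(T) + (1−ψ)·hL(T).
  T = 340.7 K: K = (2.184, 0.195), RR gives ψ = 0.170, H_out = 4.681 kJ/mol
  T = 384.1 K: K = (3.752, 0.288), RR gives ψ = 0.496, H_out = 19.785 kJ/mol
  T = 362.4 K: K = (2.909, 0.240), RR gives ψ = 0.370, H_out = 13.305 kJ/mol
  T = 351.5 K: K = (2.530, 0.217), RR gives ψ = 0.285, H_out = 9.408 kJ/mol
  T = 346.1 K: K = (2.353, 0.206), RR gives ψ = 0.232, H_out = 7.188 kJ/mol
  T = 343.4 K: K = (2.268, 0.200), RR gives ψ = 0.202, H_out = 5.976 kJ/mol
  T = 344.8 K: K = (2.312, 0.203), RR gives ψ = 0.218, H_out = 6.614 kJ/mol
Linear interpolation between T = 343.4 (H_out = 5.976) and T = 344.8 (H_out = 6.614) on hF = 6.423 gives T ≈ 344.4 K, at which ψ = 0.21.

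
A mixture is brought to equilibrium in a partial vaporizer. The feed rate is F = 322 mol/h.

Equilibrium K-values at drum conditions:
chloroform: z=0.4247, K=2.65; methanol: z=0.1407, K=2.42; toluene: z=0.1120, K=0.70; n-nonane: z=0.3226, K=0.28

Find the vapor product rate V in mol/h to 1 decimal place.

Let ψ = V/F and solve Σ zᵢ(Kᵢ−1)/(1+ψ(Kᵢ−1)) = 0.
Feasibility: ΣzᵢKᵢ = 1.6347, Σzᵢ/Kᵢ = 1.5305 — both > 1, two phases present.
Iterate (Newton) starting at ψ = 0.43:
  ψ = 0.4300: g = 0.15896, g' = -0.8692 → ψ = 0.6129
  ψ = 0.6129: g = -0.00165, g' = -0.9178 → ψ = 0.6111
Converged at ψ = 0.6111.
Then V = ψ·F = 0.6111·322 = 196.8 mol/h and L = F − V = 125.2 mol/h.

V = 196.8 mol/h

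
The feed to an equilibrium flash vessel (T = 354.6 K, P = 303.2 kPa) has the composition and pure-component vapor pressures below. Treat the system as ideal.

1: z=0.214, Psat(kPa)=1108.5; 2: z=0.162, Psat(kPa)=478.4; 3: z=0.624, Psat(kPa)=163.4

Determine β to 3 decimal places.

β = 0.398

Raoult's law: Kᵢ = Pᵢˢᵃᵗ/P = Pᵢˢᵃᵗ/303.2.
  K_1 = 1108.5/303.2 = 3.65600, K_2 = 478.4/303.2 = 1.57784, K_3 = 163.4/303.2 = 0.53892
Material balance + equilibrium reduce to Σ zᵢ(Kᵢ−1)/(1+β(Kᵢ−1)) = 0.
Feasibility: ΣzᵢKᵢ = 1.374, Σzᵢ/Kᵢ = 1.319 — both > 1, two phases present.
Iterate (Newton) starting at β = 0.5:
  β = 0.500: g = -0.0571, g' = -0.535 → β = 0.393
  β = 0.393: g = 0.0029, g' = -0.595 → β = 0.398
Converged at β = 0.398.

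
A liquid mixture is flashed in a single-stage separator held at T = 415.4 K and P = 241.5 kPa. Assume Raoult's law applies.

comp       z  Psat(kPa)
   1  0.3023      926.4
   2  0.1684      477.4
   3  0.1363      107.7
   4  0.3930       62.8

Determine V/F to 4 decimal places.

Raoult's law: Kᵢ = Pᵢˢᵃᵗ/P = Pᵢˢᵃᵗ/241.5.
  K_1 = 926.4/241.5 = 3.836025, K_2 = 477.4/241.5 = 1.976812, K_3 = 107.7/241.5 = 0.445963, K_4 = 62.8/241.5 = 0.260041
Material balance + equilibrium reduce to Σ zᵢ(Kᵢ−1)/(1+V/F(Kᵢ−1)) = 0.
Check two-phase: ΣzᵢKᵢ = 1.6555 > 1 and Σzᵢ/Kᵢ = 1.9809 > 1, so g(0) = 0.6555 > 0 and g(1) = -0.9809 < 0.
Newton iteration, V/F⁰ = 0.33:
  V/F = 0.3300: g = 0.09009, g' = -1.1800 → V/F = 0.4063
  V/F = 0.4063: g = 0.00277, g' = -1.1168 → V/F = 0.4088
Converged at V/F = 0.4088.

V/F = 0.4088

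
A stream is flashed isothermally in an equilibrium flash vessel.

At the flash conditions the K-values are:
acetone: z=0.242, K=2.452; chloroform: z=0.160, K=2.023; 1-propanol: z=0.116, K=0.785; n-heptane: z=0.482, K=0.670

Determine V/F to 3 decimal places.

V/F = 0.824

Rachford–Rice: g(V/F) = Σ zᵢ(Kᵢ−1)/(1+V/F(Kᵢ−1)) = 0.
Check two-phase: ΣzᵢKᵢ = 1.331 > 1 and Σzᵢ/Kᵢ = 1.045 > 1, so g(0) = 0.331 > 0 and g(1) = -0.045 < 0.
Newton–Raphson from V/F = 0.5:
  V/F = 0.500: g = 0.0934, g' = -0.327 → V/F = 0.786
  V/F = 0.786: g = 0.0100, g' = -0.266 → V/F = 0.824
Converged at V/F = 0.824.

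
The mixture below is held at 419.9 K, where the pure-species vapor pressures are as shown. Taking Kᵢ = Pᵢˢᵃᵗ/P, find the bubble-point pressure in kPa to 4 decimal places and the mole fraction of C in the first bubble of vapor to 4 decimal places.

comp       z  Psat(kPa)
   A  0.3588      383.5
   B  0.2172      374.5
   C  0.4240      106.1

Pbub = 263.9276 kPa, y_C = 0.1704

At the bubble point ψ → 0, so ΣzᵢKᵢ = 1 with Kᵢ = Pᵢˢᵃᵗ/P ⇒ P = ΣzᵢPᵢˢᵃᵗ.
P = 0.3588·383.5 + 0.2172·374.5 + 0.4240·106.1 = 263.9276 kPa
yᵢ = zᵢPᵢˢᵃᵗ/P ⇒ y_C = 0.4240·106.1/263.9276 = 0.1704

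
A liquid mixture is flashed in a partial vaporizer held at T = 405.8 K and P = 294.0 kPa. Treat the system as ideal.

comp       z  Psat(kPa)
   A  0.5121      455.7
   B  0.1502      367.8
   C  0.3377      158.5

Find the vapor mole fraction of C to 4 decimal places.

y_C = 0.2731

Raoult's law: Kᵢ = Pᵢˢᵃᵗ/P = Pᵢˢᵃᵗ/294.0.
  K_A = 455.7/294.0 = 1.550000, K_B = 367.8/294.0 = 1.251020, K_C = 158.5/294.0 = 0.539116
Material balance + equilibrium reduce to Σ zᵢ(Kᵢ−1)/(1+ψ(Kᵢ−1)) = 0.
g(0) = ΣzᵢKᵢ − 1 = 0.1637 and g(1) = 1 − Σzᵢ/Kᵢ = -0.0768, so a root lies in (0, 1).
Newton–Raphson from ψ = 0.5:
  ψ = 0.5000: g = 0.05216, g' = -0.2239 → ψ = 0.7330
  ψ = 0.7330: g = -0.00246, g' = -0.2490 → ψ = 0.7231
  ψ = 0.7231: g = -0.00001, g' = -0.2474 → ψ = 0.7230
Converged at ψ = 0.7230.
Compositions from xᵢ = zᵢ/(1+ψ(Kᵢ−1)), yᵢ = Kᵢxᵢ:
  A: x = 0.3664, y = 0.5679
  B: x = 0.1271, y = 0.1590
  C: x = 0.5065, y = 0.2731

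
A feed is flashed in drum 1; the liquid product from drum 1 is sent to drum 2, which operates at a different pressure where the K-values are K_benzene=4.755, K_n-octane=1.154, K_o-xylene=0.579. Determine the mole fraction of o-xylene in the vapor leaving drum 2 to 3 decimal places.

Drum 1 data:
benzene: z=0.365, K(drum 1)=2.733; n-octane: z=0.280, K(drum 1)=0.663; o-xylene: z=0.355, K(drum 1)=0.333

y_o-xylene (drum 2) = 0.380

Drum 1:
Newton iteration, ψ₁⁰ = 0.38:
  ψ₁ = 0.380: g = -0.0440, g' = -0.724 → ψ₁ = 0.319
  ψ₁ = 0.319: g = 0.0007, g' = -0.749 → ψ₁ = 0.320
Converged at ψ₁ = 0.320.
Drum-1 compositions:
  benzene: x = 0.235, y = 0.642
  n-octane: x = 0.314, y = 0.208
  o-xylene: x = 0.451, y = 0.150
Drum-2 feed = drum-1 liquid: z₂ = (0.2348, 0.3139, 0.4514).
Drum 2:
Rachford–Rice: g(ψ₂) = Σ zᵢ(Kᵢ−1)/(1+ψ₂(Kᵢ−1)) = 0.
g(0) = ΣzᵢKᵢ − 1 = 0.740 and g(1) = 1 − Σzᵢ/Kᵢ = -0.101, so a root lies in (0, 1).
Newton–Raphson from ψ₂ = 0.49:
  ψ₂ = 0.490: g = 0.1159, g' = -0.544 → ψ₂ = 0.703
  ψ₂ = 0.703: g = 0.0158, g' = -0.417 → ψ₂ = 0.741
  ψ₂ = 0.741: g = 0.0002, g' = -0.406 → ψ₂ = 0.742
Converged at ψ₂ = 0.742.
  benzene: x = 0.062, y = 0.295
  n-octane: x = 0.282, y = 0.325
  o-xylene: x = 0.656, y = 0.380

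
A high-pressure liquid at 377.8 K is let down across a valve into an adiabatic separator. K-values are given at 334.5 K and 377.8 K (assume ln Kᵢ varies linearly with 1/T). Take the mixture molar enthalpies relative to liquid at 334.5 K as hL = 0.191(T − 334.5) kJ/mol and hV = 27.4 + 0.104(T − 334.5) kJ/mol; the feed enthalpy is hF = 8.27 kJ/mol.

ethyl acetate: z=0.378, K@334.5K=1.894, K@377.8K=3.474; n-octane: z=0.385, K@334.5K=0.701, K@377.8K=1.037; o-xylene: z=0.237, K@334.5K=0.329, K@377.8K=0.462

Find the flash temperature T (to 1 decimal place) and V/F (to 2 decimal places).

Adiabatic flash: solve Rachford–Rice at each trial T, then check hF = ψ·hV(T) + (1−ψ)·hL(T).
  T = 334.5 K: K = (1.894, 0.701, 0.329), RR gives ψ = 0.152, H_out = 4.153 kJ/mol
  T = 377.8 K: K = (3.474, 1.037, 0.462), RR gives ψ = 1.000, H_out = 31.903 kJ/mol
  T = 356.1 K: K = (2.611, 0.862, 0.394), RR gives ψ = 0.655, H_out = 20.830 kJ/mol
  T = 345.3 K: K = (2.235, 0.780, 0.361), RR gives ψ = 0.436, H_out = 13.589 kJ/mol
  T = 339.9 K: K = (2.060, 0.740, 0.345), RR gives ψ = 0.305, H_out = 9.251 kJ/mol
  T = 337.2 K: K = (1.976, 0.720, 0.337), RR gives ψ = 0.232, H_out = 6.817 kJ/mol
  T = 338.5 K: K = (2.016, 0.730, 0.341), RR gives ψ = 0.268, H_out = 8.015 kJ/mol
Linear interpolation between T = 338.5 (H_out = 8.015) and T = 339.9 (H_out = 9.251) on hF = 8.27 gives T ≈ 338.8 K, at which ψ = 0.28.

T = 338.8 K, V/F = 0.28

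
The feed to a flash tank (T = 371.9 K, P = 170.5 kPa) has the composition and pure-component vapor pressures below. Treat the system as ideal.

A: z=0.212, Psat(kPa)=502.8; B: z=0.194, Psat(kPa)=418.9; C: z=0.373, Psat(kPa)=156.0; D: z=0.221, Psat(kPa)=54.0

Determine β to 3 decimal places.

β = 0.686

Raoult's law: Kᵢ = Pᵢˢᵃᵗ/P = Pᵢˢᵃᵗ/170.5.
  K_A = 502.8/170.5 = 2.94897, K_B = 418.9/170.5 = 2.45689, K_C = 156.0/170.5 = 0.91496, K_D = 54.0/170.5 = 0.31672
Material balance + equilibrium reduce to Σ zᵢ(Kᵢ−1)/(1+β(Kᵢ−1)) = 0.
Feasibility: ΣzᵢKᵢ = 1.513, Σzᵢ/Kᵢ = 1.256 — both > 1, two phases present.
Newton iteration, β⁰ = 0.5:
  β = 0.500: g = 0.1103, g' = -0.585 → β = 0.688
  β = 0.688: g = -0.0012, g' = -0.620 → β = 0.686
Converged at β = 0.686.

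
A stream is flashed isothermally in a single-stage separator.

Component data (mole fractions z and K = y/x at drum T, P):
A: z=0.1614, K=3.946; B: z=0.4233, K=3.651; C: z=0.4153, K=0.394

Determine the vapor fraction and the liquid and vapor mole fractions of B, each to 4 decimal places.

ψ = 0.8126, x_B = 0.1342, y_B = 0.4900

Material balance + equilibrium reduce to Σ zᵢ(Kᵢ−1)/(1+ψ(Kᵢ−1)) = 0.
g(0) = ΣzᵢKᵢ − 1 = 1.3460 and g(1) = 1 − Σzᵢ/Kᵢ = -0.2109, so a root lies in (0, 1).
Newton–Raphson from ψ = 0.31:
  ψ = 0.3100: g = 0.55460, g' = -1.5102 → ψ = 0.6772
  ψ = 0.6772: g = 0.13334, g' = -0.9756 → ψ = 0.8139
  ψ = 0.8139: g = -0.00130, g' = -1.0135 → ψ = 0.8126
Converged at ψ = 0.8126.
Compositions from xᵢ = zᵢ/(1+ψ(Kᵢ−1)), yᵢ = Kᵢxᵢ:
  A: x = 0.0476, y = 0.1877
  B: x = 0.1342, y = 0.4900
  C: x = 0.8182, y = 0.3224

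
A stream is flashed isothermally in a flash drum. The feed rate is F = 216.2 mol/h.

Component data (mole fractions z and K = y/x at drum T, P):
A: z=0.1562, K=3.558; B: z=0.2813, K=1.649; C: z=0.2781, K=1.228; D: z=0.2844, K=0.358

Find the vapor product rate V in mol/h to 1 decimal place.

Rachford–Rice: g(ψ) = Σ zᵢ(Kᵢ−1)/(1+ψ(Kᵢ−1)) = 0.
Check two-phase: ΣzᵢKᵢ = 1.4629 > 1 and Σzᵢ/Kᵢ = 1.2354 > 1, so g(0) = 0.4629 > 0 and g(1) = -0.2354 < 0.
Iterate (Newton) starting at ψ = 0.5:
  ψ = 0.5000: g = 0.10117, g' = -0.5302 → ψ = 0.6908
  ψ = 0.6908: g = -0.00287, g' = -0.5793 → ψ = 0.6859
  ψ = 0.6859: g = -0.00001, g' = -0.5765 → ψ = 0.6858
Converged at ψ = 0.6858.
Then V = ψ·F = 0.6858·216.2 = 148.3 mol/h and L = F − V = 67.9 mol/h.

V = 148.3 mol/h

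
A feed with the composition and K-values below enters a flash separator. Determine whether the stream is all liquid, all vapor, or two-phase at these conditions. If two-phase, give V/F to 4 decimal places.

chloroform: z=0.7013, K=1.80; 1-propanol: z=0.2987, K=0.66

all vapor

ΣzᵢKᵢ = 1.4595; Σzᵢ/Kᵢ = 0.8422.
Since Σzᵢ/Kᵢ < 1 the mixture is above its dew point — single vapor phase.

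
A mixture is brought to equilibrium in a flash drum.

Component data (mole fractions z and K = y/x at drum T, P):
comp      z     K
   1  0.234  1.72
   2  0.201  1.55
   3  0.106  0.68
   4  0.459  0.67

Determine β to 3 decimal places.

β = 0.441

Rachford–Rice: g(β) = Σ zᵢ(Kᵢ−1)/(1+β(Kᵢ−1)) = 0.
g(0) = ΣzᵢKᵢ − 1 = 0.094 and g(1) = 1 − Σzᵢ/Kᵢ = -0.107, so a root lies in (0, 1).
Newton iteration, β⁰ = 0.36:
  β = 0.360: g = 0.0159, g' = -0.197 → β = 0.440
  β = 0.440: g = 0.0002, g' = -0.192 → β = 0.441
Converged at β = 0.441.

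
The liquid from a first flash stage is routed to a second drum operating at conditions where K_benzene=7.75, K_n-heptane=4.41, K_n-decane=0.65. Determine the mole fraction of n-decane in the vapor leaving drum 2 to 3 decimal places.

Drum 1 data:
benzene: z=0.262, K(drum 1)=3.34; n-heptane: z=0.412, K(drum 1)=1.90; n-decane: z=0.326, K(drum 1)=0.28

Drum 1:
Rachford–Rice: g(ψ₁) = Σ zᵢ(Kᵢ−1)/(1+ψ₁(Kᵢ−1)) = 0.
Feasibility: ΣzᵢKᵢ = 1.749, Σzᵢ/Kᵢ = 1.460 — both > 1, two phases present.
Newton iteration, ψ₁⁰ = 0.35:
  ψ₁ = 0.350: g = 0.3052, g' = -0.929 → ψ₁ = 0.679
  ψ₁ = 0.679: g = 0.0081, g' = -0.989 → ψ₁ = 0.687
Converged at ψ₁ = 0.687.
Drum-1 compositions:
  benzene: x = 0.100, y = 0.336
  n-heptane: x = 0.255, y = 0.484
  n-decane: x = 0.645, y = 0.181
Drum-2 feed = drum-1 liquid: z₂ = (0.1005, 0.2546, 0.6449).
Drum 2:
Newton–Raphson from ψ₂ = 0.58:
  ψ₂ = 0.580: g = 0.1464, g' = -0.648 → ψ₂ = 0.806
  ψ₂ = 0.806: g = 0.0226, g' = -0.474 → ψ₂ = 0.854
  ψ₂ = 0.854: g = 0.0005, g' = -0.454 → ψ₂ = 0.855
Converged at ψ₂ = 0.855.
  benzene: x = 0.015, y = 0.115
  n-heptane: x = 0.065, y = 0.287
  n-decane: x = 0.920, y = 0.598

y_n-decane (drum 2) = 0.598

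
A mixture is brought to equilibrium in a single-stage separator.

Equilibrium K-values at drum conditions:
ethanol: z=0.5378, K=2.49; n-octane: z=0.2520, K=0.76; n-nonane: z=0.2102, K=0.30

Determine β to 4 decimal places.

Let β = V/F and solve Σ zᵢ(Kᵢ−1)/(1+β(Kᵢ−1)) = 0.
g(0) = ΣzᵢKᵢ − 1 = 0.5937 and g(1) = 1 − Σzᵢ/Kᵢ = -0.2482, so a root lies in (0, 1).
Newton iteration, β⁰ = 0.5:
  β = 0.5000: g = 0.16411, g' = -0.6546 → β = 0.7507
  β = 0.7507: g = -0.00561, g' = -0.7451 → β = 0.7432
  β = 0.7432: g = -0.00003, g' = -0.7378 → β = 0.7431
Converged at β = 0.7431.

β = 0.7431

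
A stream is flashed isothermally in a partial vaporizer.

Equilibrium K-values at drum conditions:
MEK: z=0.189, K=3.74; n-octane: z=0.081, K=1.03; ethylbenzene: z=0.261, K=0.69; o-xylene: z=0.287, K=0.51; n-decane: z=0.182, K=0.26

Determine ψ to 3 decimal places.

ψ = 0.131

Iterate (Newton) starting at ψ = 0.5:
  ψ = 0.500: g = -0.2749, g' = -0.660 → ψ = 0.083
  ψ = 0.083: g = 0.0508, g' = -1.155 → ψ = 0.127
  ψ = 0.127: g = 0.0034, g' = -1.007 → ψ = 0.131
Converged at ψ = 0.131.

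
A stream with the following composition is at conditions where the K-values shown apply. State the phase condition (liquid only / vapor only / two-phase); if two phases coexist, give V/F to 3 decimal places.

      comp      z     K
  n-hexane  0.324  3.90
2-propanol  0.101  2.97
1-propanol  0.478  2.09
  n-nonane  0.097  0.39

ΣzᵢKᵢ = 2.600; Σzᵢ/Kᵢ = 0.595.
Since Σzᵢ/Kᵢ < 1 the mixture is above its dew point — single vapor phase.

vapor only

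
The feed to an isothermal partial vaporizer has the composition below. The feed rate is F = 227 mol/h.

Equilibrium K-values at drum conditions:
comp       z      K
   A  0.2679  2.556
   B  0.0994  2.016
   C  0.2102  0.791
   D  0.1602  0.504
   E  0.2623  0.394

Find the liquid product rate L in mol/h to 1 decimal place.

L = 147.9 mol/h

Newton–Raphson from V/F = 0.5:
  V/F = 0.5000: g = -0.08136, g' = -0.5297 → V/F = 0.3464
  V/F = 0.3464: g = 0.00106, g' = -0.5524 → V/F = 0.3483
Converged at V/F = 0.3483.
Then V = V/F·F = 0.3483·227 = 79.1 mol/h and L = F − V = 147.9 mol/h.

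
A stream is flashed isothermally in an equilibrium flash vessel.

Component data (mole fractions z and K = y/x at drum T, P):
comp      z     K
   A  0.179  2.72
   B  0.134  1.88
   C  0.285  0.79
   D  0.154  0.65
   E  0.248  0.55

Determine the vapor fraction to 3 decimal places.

ψ = 0.415

Material balance + equilibrium reduce to Σ zᵢ(Kᵢ−1)/(1+ψ(Kᵢ−1)) = 0.
Check two-phase: ΣzᵢKᵢ = 1.200 > 1 and Σzᵢ/Kᵢ = 1.186 > 1, so g(0) = 0.200 > 0 and g(1) = -0.186 < 0.
Newton–Raphson from ψ = 0.33:
  ψ = 0.330: g = 0.0315, g' = -0.386 → ψ = 0.412
  ψ = 0.412: g = 0.0014, g' = -0.354 → ψ = 0.415
Converged at ψ = 0.415.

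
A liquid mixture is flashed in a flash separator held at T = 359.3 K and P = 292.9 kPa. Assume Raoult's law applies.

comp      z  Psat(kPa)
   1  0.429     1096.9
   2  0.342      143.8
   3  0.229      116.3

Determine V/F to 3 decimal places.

Raoult's law: Kᵢ = Pᵢˢᵃᵗ/P = Pᵢˢᵃᵗ/292.9.
  K_1 = 1096.9/292.9 = 3.74496, K_2 = 143.8/292.9 = 0.49095, K_3 = 116.3/292.9 = 0.39706
Material balance + equilibrium reduce to Σ zᵢ(Kᵢ−1)/(1+V/F(Kᵢ−1)) = 0.
g(0) = ΣzᵢKᵢ − 1 = 0.865 and g(1) = 1 − Σzᵢ/Kᵢ = -0.388, so a root lies in (0, 1).
Newton–Raphson from V/F = 0.49:
  V/F = 0.490: g = 0.0742, g' = -0.913 → V/F = 0.571
  V/F = 0.571: g = 0.0024, g' = -0.860 → V/F = 0.574
Converged at V/F = 0.574.

V/F = 0.574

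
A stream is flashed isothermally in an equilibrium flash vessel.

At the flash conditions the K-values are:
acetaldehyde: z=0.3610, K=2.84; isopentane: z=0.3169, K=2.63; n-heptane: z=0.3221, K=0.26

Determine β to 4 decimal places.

β = 0.7308

Material balance + equilibrium reduce to Σ zᵢ(Kᵢ−1)/(1+β(Kᵢ−1)) = 0.
Feasibility: ΣzᵢKᵢ = 1.9424, Σzᵢ/Kᵢ = 1.4865 — both > 1, two phases present.
Newton iteration, β⁰ = 0.5:
  β = 0.5000: g = 0.25222, g' = -1.0315 → β = 0.7445
  β = 0.7445: g = -0.01714, g' = -1.2641 → β = 0.7309
  β = 0.7309: g = -0.00020, g' = -1.2344 → β = 0.7308
Converged at β = 0.7308.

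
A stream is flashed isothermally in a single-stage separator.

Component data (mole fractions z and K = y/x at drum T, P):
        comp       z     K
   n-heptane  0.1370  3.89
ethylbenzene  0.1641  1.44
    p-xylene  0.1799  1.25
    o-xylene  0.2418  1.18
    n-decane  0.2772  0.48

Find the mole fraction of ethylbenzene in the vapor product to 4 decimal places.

Material balance + equilibrium reduce to Σ zᵢ(Kᵢ−1)/(1+β(Kᵢ−1)) = 0.
g(0) = ΣzᵢKᵢ − 1 = 0.4125 and g(1) = 1 − Σzᵢ/Kᵢ = -0.0755, so a root lies in (0, 1).
Newton–Raphson from β = 0.5:
  β = 0.5000: g = 0.10624, g' = -0.3651 → β = 0.7910
  β = 0.7910: g = 0.00485, g' = -0.3536 → β = 0.8047
  β = 0.8047: g = -0.00002, g' = -0.3562 → β = 0.8046
Converged at β = 0.8046.
Compositions from xᵢ = zᵢ/(1+β(Kᵢ−1)), yᵢ = Kᵢxᵢ:
  n-heptane: x = 0.0412, y = 0.1603
  ethylbenzene: x = 0.1212, y = 0.1745
  p-xylene: x = 0.1498, y = 0.1872
  o-xylene: x = 0.2112, y = 0.2492
  n-decane: x = 0.4766, y = 0.2288

y_ethylbenzene = 0.1745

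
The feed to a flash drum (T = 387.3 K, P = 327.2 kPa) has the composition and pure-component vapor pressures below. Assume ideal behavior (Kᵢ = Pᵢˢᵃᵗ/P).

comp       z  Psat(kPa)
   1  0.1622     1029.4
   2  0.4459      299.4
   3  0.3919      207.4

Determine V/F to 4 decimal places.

V/F = 0.3349

Raoult's law: Kᵢ = Pᵢˢᵃᵗ/P = Pᵢˢᵃᵗ/327.2.
  K_1 = 1029.4/327.2 = 3.146088, K_2 = 299.4/327.2 = 0.915037, K_3 = 207.4/327.2 = 0.633863
Rachford–Rice: g(V/F) = Σ zᵢ(Kᵢ−1)/(1+V/F(Kᵢ−1)) = 0.
Check two-phase: ΣzᵢKᵢ = 1.1667 > 1 and Σzᵢ/Kᵢ = 1.1571 > 1, so g(0) = 0.1667 > 0 and g(1) = -0.1571 < 0.
Newton–Raphson from V/F = 0.5:
  V/F = 0.5000: g = -0.04729, g' = -0.2561 → V/F = 0.3153
  V/F = 0.3153: g = 0.00647, g' = -0.3363 → V/F = 0.3345
  V/F = 0.3345: g = 0.00011, g' = -0.3248 → V/F = 0.3349
Converged at V/F = 0.3349.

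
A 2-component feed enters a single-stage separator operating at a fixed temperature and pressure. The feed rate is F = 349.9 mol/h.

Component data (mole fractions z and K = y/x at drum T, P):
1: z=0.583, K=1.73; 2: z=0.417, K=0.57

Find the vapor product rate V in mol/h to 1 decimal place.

Material balance + equilibrium reduce to Σ zᵢ(Kᵢ−1)/(1+V/F(Kᵢ−1)) = 0.
Feasibility: ΣzᵢKᵢ = 1.246, Σzᵢ/Kᵢ = 1.069 — both > 1, two phases present.
Binary case is linear: z₁(K₁−1)(1+V/F(K₂−1)) + z₂(K₂−1)(1+V/F(K₁−1)) = 0
⇒ V/F = [z₁(K₁−1)+z₂(K₂−1)] / [−(K₁−1)(K₂−1)] = 0.2463/0.3139 = 0.785
Then V = V/F·F = 0.7846·349.9 = 274.5 mol/h and L = F − V = 75.4 mol/h.

V = 274.5 mol/h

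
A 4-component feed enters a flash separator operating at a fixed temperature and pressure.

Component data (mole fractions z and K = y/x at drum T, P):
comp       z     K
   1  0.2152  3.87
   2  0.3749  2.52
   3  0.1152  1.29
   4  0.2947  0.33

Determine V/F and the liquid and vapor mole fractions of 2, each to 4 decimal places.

V/F = 0.8465, x_2 = 0.1640, y_2 = 0.4132

Rachford–Rice: g(V/F) = Σ zᵢ(Kᵢ−1)/(1+V/F(Kᵢ−1)) = 0.
g(0) = ΣzᵢKᵢ − 1 = 1.0234 and g(1) = 1 − Σzᵢ/Kᵢ = -0.1867, so a root lies in (0, 1).
Newton iteration, V/F⁰ = 0.63:
  V/F = 0.6300: g = 0.19762, g' = -0.8539 → V/F = 0.8614
  V/F = 0.8614: g = -0.01561, g' = -1.0556 → V/F = 0.8467
  V/F = 0.8467: g = -0.00020, g' = -1.0290 → V/F = 0.8465
Converged at V/F = 0.8465.
Compositions from xᵢ = zᵢ/(1+V/F(Kᵢ−1)), yᵢ = Kᵢxᵢ:
  1: x = 0.0628, y = 0.2429
  2: x = 0.1640, y = 0.4132
  3: x = 0.0925, y = 0.1193
  4: x = 0.6808, y = 0.2247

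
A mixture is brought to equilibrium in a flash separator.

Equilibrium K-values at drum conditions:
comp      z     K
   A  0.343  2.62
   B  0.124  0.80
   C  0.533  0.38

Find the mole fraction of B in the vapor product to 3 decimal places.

Rachford–Rice: g(ψ) = Σ zᵢ(Kᵢ−1)/(1+ψ(Kᵢ−1)) = 0.
g(0) = ΣzᵢKᵢ − 1 = 0.200 and g(1) = 1 − Σzᵢ/Kᵢ = -0.689, so a root lies in (0, 1).
Iterate (Newton) starting at ψ = 0.32:
  ψ = 0.320: g = -0.0728, g' = -0.715 → ψ = 0.218
  ψ = 0.218: g = 0.0025, g' = -0.771 → ψ = 0.221
Converged at ψ = 0.221.
Compositions from xᵢ = zᵢ/(1+ψ(Kᵢ−1)), yᵢ = Kᵢxᵢ:
  A: x = 0.252, y = 0.661
  B: x = 0.130, y = 0.104
  C: x = 0.618, y = 0.235

y_B = 0.104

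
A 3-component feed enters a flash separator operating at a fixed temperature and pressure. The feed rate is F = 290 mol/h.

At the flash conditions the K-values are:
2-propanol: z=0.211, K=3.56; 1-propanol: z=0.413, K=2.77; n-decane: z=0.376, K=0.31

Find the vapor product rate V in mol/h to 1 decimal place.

V = 207.7 mol/h

Newton iteration, β⁰ = 0.46:
  β = 0.460: g = 0.2709, g' = -1.069 → β = 0.713
  β = 0.713: g = 0.0032, g' = -1.120 → β = 0.716
Converged at β = 0.716.
Then V = β·F = 0.7163·290 = 207.7 mol/h and L = F − V = 82.3 mol/h.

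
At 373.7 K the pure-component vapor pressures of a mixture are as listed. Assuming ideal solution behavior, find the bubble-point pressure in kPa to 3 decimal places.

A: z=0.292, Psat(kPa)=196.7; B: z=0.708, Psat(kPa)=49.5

Pbub = 92.482 kPa

At the bubble point ψ → 0, so ΣzᵢKᵢ = 1 with Kᵢ = Pᵢˢᵃᵗ/P ⇒ P = ΣzᵢPᵢˢᵃᵗ.
P = 0.292·196.7 + 0.708·49.5 = 92.482 kPa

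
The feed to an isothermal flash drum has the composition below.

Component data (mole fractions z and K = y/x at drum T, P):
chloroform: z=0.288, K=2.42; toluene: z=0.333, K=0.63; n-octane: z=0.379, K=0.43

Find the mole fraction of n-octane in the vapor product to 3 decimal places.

y_n-octane = 0.173

Material balance + equilibrium reduce to Σ zᵢ(Kᵢ−1)/(1+β(Kᵢ−1)) = 0.
g(0) = ΣzᵢKᵢ − 1 = 0.070 and g(1) = 1 − Σzᵢ/Kᵢ = -0.529, so a root lies in (0, 1).
Iterate (Newton) starting at β = 0.5:
  β = 0.500: g = -0.2142, g' = -0.508 → β = 0.079
  β = 0.079: g = 0.0149, g' = -0.653 → β = 0.101
  β = 0.101: g = 0.0003, g' = -0.632 → β = 0.102
Converged at β = 0.102.
Compositions from xᵢ = zᵢ/(1+β(Kᵢ−1)), yᵢ = Kᵢxᵢ:
  chloroform: x = 0.252, y = 0.609
  toluene: x = 0.346, y = 0.218
  n-octane: x = 0.402, y = 0.173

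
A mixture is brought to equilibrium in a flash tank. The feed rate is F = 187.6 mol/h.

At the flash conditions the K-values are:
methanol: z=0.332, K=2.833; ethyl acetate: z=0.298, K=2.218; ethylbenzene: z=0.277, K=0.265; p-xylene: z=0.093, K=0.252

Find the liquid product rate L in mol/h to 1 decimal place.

Rachford–Rice: g(V/F) = Σ zᵢ(Kᵢ−1)/(1+V/F(Kᵢ−1)) = 0.
Feasibility: ΣzᵢKᵢ = 1.698, Σzᵢ/Kᵢ = 1.666 — both > 1, two phases present.
Newton iteration, V/F⁰ = 0.5:
  V/F = 0.500: g = 0.1101, g' = -0.981 → V/F = 0.612
  V/F = 0.612: g = -0.0038, g' = -1.064 → V/F = 0.609
Converged at V/F = 0.609.
Then V = V/F·F = 0.6086·187.6 = 114.2 mol/h and L = F − V = 73.4 mol/h.

L = 73.4 mol/h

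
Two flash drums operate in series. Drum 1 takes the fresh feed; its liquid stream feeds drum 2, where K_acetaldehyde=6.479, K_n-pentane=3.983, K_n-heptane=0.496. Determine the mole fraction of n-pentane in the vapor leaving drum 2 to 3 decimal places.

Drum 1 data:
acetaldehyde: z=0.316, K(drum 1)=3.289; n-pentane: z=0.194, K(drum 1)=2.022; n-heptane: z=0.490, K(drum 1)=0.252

Drum 1:
Material balance + equilibrium reduce to Σ zᵢ(Kᵢ−1)/(1+ψ₁(Kᵢ−1)) = 0.
Check two-phase: ΣzᵢKᵢ = 1.555 > 1 and Σzᵢ/Kᵢ = 2.136 > 1, so g(0) = 0.555 > 0 and g(1) = -1.136 < 0.
Newton iteration, ψ₁⁰ = 0.5:
  ψ₁ = 0.500: g = -0.1170, g' = -1.148 → ψ₁ = 0.398
  ψ₁ = 0.398: g = -0.0026, g' = -1.112 → ψ₁ = 0.396
Converged at ψ₁ = 0.396.
Drum-1 compositions:
  acetaldehyde: x = 0.166, y = 0.545
  n-pentane: x = 0.138, y = 0.279
  n-heptane: x = 0.696, y = 0.175
Drum-2 feed = drum-1 liquid: z₂ = (0.1658, 0.1381, 0.6961).
Drum 2:
Material balance + equilibrium reduce to Σ zᵢ(Kᵢ−1)/(1+ψ₂(Kᵢ−1)) = 0.
Feasibility: ΣzᵢKᵢ = 1.970, Σzᵢ/Kᵢ = 1.464 — both > 1, two phases present.
Newton iteration, ψ₂⁰ = 0.5:
  ψ₂ = 0.500: g = -0.0607, g' = -0.870 → ψ₂ = 0.430
  ψ₂ = 0.430: g = 0.0031, g' = -0.966 → ψ₂ = 0.433
Converged at ψ₂ = 0.433.
  acetaldehyde: x = 0.049, y = 0.318
  n-pentane: x = 0.060, y = 0.240
  n-heptane: x = 0.891, y = 0.442

y_n-pentane (drum 2) = 0.240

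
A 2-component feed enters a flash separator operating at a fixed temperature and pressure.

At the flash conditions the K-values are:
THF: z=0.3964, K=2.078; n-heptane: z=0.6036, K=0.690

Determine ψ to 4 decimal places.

ψ = 0.7188

Rachford–Rice: g(ψ) = Σ zᵢ(Kᵢ−1)/(1+ψ(Kᵢ−1)) = 0.
g(0) = ΣzᵢKᵢ − 1 = 0.2402 and g(1) = 1 − Σzᵢ/Kᵢ = -0.0655, so a root lies in (0, 1).
Binary case is linear: z₁(K₁−1)(1+ψ(K₂−1)) + z₂(K₂−1)(1+ψ(K₁−1)) = 0
⇒ ψ = [z₁(K₁−1)+z₂(K₂−1)] / [−(K₁−1)(K₂−1)] = 0.24020/0.33418 = 0.7188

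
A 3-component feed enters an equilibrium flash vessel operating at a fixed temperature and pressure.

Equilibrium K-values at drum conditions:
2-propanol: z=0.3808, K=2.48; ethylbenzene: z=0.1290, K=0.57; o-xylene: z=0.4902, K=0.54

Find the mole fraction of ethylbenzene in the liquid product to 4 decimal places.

x_ethylbenzene = 0.1575

Rachford–Rice: g(ψ) = Σ zᵢ(Kᵢ−1)/(1+ψ(Kᵢ−1)) = 0.
g(0) = ΣzᵢKᵢ − 1 = 0.2826 and g(1) = 1 − Σzᵢ/Kᵢ = -0.2876, so a root lies in (0, 1).
Iterate (Newton) starting at ψ = 0.5:
  ψ = 0.5000: g = -0.03961, g' = -0.4892 → ψ = 0.4190
  ψ = 0.4190: g = 0.00086, g' = -0.5124 → ψ = 0.4207
Converged at ψ = 0.4207.
Compositions from xᵢ = zᵢ/(1+ψ(Kᵢ−1)), yᵢ = Kᵢxᵢ:
  2-propanol: x = 0.2347, y = 0.5820
  ethylbenzene: x = 0.1575, y = 0.0898
  o-xylene: x = 0.6078, y = 0.3282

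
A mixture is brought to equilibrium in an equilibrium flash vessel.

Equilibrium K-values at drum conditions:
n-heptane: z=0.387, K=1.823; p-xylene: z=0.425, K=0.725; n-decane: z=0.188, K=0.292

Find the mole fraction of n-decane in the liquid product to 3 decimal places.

x_n-decane = 0.216

Material balance + equilibrium reduce to Σ zᵢ(Kᵢ−1)/(1+V/F(Kᵢ−1)) = 0.
Check two-phase: ΣzᵢKᵢ = 1.069 > 1 and Σzᵢ/Kᵢ = 1.442 > 1, so g(0) = 0.069 > 0 and g(1) = -0.442 < 0.
Iterate (Newton) starting at V/F = 0.35:
  V/F = 0.350: g = -0.0590, g' = -0.364 → V/F = 0.188
  V/F = 0.188: g = -0.0009, g' = -0.358 → V/F = 0.185
Converged at V/F = 0.185.
Compositions from xᵢ = zᵢ/(1+V/F(Kᵢ−1)), yᵢ = Kᵢxᵢ:
  n-heptane: x = 0.336, y = 0.612
  p-xylene: x = 0.448, y = 0.325
  n-decane: x = 0.216, y = 0.063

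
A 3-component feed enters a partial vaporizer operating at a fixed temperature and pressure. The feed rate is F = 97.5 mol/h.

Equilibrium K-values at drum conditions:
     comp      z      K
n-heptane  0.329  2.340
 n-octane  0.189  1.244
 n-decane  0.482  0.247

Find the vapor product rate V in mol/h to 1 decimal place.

Newton–Raphson from ψ = 0.5:
  ψ = 0.500: g = -0.2770, g' = -0.924 → ψ = 0.200
  ψ = 0.200: g = -0.0357, g' = -0.756 → ψ = 0.153
Converged at ψ = 0.153.
Then V = ψ·F = 0.1531·97.5 = 14.9 mol/h and L = F − V = 82.6 mol/h.

V = 14.9 mol/h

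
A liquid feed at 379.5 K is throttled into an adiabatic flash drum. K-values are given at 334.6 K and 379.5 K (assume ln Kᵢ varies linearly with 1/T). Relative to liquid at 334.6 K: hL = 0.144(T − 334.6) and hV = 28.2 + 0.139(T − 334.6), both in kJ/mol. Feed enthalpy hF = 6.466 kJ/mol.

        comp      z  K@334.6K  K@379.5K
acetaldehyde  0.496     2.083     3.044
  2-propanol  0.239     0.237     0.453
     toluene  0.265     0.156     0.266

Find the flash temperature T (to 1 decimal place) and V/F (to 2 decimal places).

T = 339.8 K, V/F = 0.20

Adiabatic flash: solve Rachford–Rice at each trial T, then check hF = ψ·hV(T) + (1−ψ)·hL(T).
  T = 334.6 K: K = (2.083, 0.237, 0.156), RR gives ψ = 0.150, H_out = 4.233 kJ/mol
  T = 379.5 K: K = (3.044, 0.453, 0.266), RR gives ψ = 0.514, H_out = 20.850 kJ/mol
  T = 357.1 K: K = (2.549, 0.335, 0.207), RR gives ψ = 0.350, H_out = 13.077 kJ/mol
  T = 345.9 K: K = (2.313, 0.283, 0.181), RR gives ψ = 0.259, H_out = 8.920 kJ/mol
  T = 340.2 K: K = (2.196, 0.259, 0.168), RR gives ψ = 0.207, H_out = 6.640 kJ/mol
  T = 337.4 K: K = (2.139, 0.248, 0.162), RR gives ψ = 0.179, H_out = 5.460 kJ/mol
  T = 338.8 K: K = (2.167, 0.254, 0.165), RR gives ψ = 0.193, H_out = 6.056 kJ/mol
Linear interpolation between T = 338.8 (H_out = 6.056) and T = 340.2 (H_out = 6.640) on hF = 6.466 gives T ≈ 339.8 K, at which ψ = 0.20.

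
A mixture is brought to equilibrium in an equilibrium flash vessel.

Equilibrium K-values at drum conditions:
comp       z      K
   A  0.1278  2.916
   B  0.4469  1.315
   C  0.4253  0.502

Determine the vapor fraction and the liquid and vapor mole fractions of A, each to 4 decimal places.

ψ = 0.3976, x_A = 0.0725, y_A = 0.2115

Rachford–Rice: g(ψ) = Σ zᵢ(Kᵢ−1)/(1+ψ(Kᵢ−1)) = 0.
Feasibility: ΣzᵢKᵢ = 1.1738, Σzᵢ/Kᵢ = 1.2309 — both > 1, two phases present.
Newton–Raphson from ψ = 0.5:
  ψ = 0.5000: g = -0.03535, g' = -0.3425 → ψ = 0.3968
  ψ = 0.3968: g = 0.00028, g' = -0.3503 → ψ = 0.3976
Converged at ψ = 0.3976.
Compositions from xᵢ = zᵢ/(1+ψ(Kᵢ−1)), yᵢ = Kᵢxᵢ:
  A: x = 0.0725, y = 0.2115
  B: x = 0.3972, y = 0.5223
  C: x = 0.5303, y = 0.2662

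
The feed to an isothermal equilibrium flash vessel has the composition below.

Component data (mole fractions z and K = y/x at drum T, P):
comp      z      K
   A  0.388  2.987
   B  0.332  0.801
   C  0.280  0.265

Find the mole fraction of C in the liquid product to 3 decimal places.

Let β = V/F and solve Σ zᵢ(Kᵢ−1)/(1+β(Kᵢ−1)) = 0.
Feasibility: ΣzᵢKᵢ = 1.499, Σzᵢ/Kᵢ = 1.601 — both > 1, two phases present.
Newton iteration, β⁰ = 0.5:
  β = 0.500: g = -0.0120, g' = -0.780 → β = 0.485
Converged at β = 0.485.
Compositions from xᵢ = zᵢ/(1+β(Kᵢ−1)), yᵢ = Kᵢxᵢ:
  A: x = 0.198, y = 0.590
  B: x = 0.367, y = 0.294
  C: x = 0.435, y = 0.115

x_C = 0.435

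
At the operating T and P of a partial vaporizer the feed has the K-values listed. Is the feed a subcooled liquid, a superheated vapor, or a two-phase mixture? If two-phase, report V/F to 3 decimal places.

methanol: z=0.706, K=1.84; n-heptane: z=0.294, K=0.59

superheated vapor

ΣzᵢKᵢ = 1.472; Σzᵢ/Kᵢ = 0.882.
Since Σzᵢ/Kᵢ < 1 the mixture is above its dew point — single vapor phase.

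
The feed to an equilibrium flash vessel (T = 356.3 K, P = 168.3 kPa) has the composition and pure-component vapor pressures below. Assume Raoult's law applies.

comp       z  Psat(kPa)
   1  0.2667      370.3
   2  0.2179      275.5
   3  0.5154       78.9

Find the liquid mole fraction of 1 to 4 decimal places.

Raoult's law: Kᵢ = Pᵢˢᵃᵗ/P = Pᵢˢᵃᵗ/168.3.
  K_1 = 370.3/168.3 = 2.200238, K_2 = 275.5/168.3 = 1.636958, K_3 = 78.9/168.3 = 0.468806
Rachford–Rice: g(β) = Σ zᵢ(Kᵢ−1)/(1+β(Kᵢ−1)) = 0.
Feasibility: ΣzᵢKᵢ = 1.1851, Σzᵢ/Kᵢ = 1.3537 — both > 1, two phases present.
Newton–Raphson from β = 0.5:
  β = 0.5000: g = -0.06747, g' = -0.4705 → β = 0.3566
  β = 0.3566: g = -0.00050, g' = -0.4685 → β = 0.3555
Converged at β = 0.3555.
Compositions from xᵢ = zᵢ/(1+β(Kᵢ−1)), yᵢ = Kᵢxᵢ:
  1: x = 0.1869, y = 0.4113
  2: x = 0.1777, y = 0.2908
  3: x = 0.6354, y = 0.2979

x_1 = 0.1869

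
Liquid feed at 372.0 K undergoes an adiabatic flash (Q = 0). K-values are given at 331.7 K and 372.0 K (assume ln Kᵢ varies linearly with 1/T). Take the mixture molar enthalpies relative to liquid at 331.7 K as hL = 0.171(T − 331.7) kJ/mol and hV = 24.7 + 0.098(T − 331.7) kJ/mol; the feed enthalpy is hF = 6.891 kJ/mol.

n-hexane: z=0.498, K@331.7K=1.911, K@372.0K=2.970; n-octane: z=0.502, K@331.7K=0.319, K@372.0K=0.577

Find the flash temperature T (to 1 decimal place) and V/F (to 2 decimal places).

Adiabatic flash: solve Rachford–Rice at each trial T, then check hF = ψ·hV(T) + (1−ψ)·hL(T).
  T = 331.7 K: K = (1.911, 0.319), RR gives ψ = 0.180, H_out = 4.452 kJ/mol
  T = 372.0 K: K = (2.970, 0.577), RR gives ψ = 0.922, H_out = 26.963 kJ/mol
  T = 351.9 K: K = (2.414, 0.437), RR gives ψ = 0.529, H_out = 15.741 kJ/mol
  T = 341.8 K: K = (2.155, 0.375), RR gives ψ = 0.362, H_out = 10.407 kJ/mol
  T = 336.8 K: K = (2.032, 0.347), RR gives ψ = 0.276, H_out = 7.584 kJ/mol
  T = 334.2 K: K = (1.970, 0.332), RR gives ψ = 0.228, H_out = 6.027 kJ/mol
  T = 335.5 K: K = (2.001, 0.339), RR gives ψ = 0.252, H_out = 6.815 kJ/mol
Linear interpolation between T = 335.5 (H_out = 6.815) and T = 336.8 (H_out = 7.584) on hF = 6.891 gives T ≈ 335.6 K, at which ψ = 0.25.

T = 335.6 K, V/F = 0.25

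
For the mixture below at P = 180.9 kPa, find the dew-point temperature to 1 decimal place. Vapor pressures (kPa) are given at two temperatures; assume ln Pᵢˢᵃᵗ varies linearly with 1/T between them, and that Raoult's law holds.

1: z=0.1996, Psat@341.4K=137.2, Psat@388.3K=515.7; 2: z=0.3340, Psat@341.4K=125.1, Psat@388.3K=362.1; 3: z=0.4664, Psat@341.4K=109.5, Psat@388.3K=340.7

Dew-point temperature: Σzᵢ·P/Pᵢˢᵃᵗ(T) = 1. Interpolate ln Pᵢˢᵃᵗ = aᵢ + bᵢ/T.
  T = 341.4 K: ΣzᵢP/Pᵢˢᵃᵗ = 1.5167
  T = 388.3 K: ΣzᵢP/Pᵢˢᵃᵗ = 0.4845
  T = 364.9 K: ΣzᵢP/Pᵢˢᵃᵗ = 0.8246
  T = 353.1 K: ΣzᵢP/Pᵢˢᵃᵗ = 1.1082
  T = 359.0 K: ΣzᵢP/Pᵢˢᵃᵗ = 0.9536
  T = 356.1 K: ΣzᵢP/Pᵢˢᵃᵗ = 1.0260
Interpolating between 356.1 K and 359.0 K gives T ≈ 357.1 K.

T = 357.1 K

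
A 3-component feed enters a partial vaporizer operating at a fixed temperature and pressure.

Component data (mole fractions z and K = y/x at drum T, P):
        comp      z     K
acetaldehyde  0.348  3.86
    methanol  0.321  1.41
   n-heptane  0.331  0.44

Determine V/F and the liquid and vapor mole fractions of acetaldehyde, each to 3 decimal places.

Rachford–Rice: g(V/F) = Σ zᵢ(Kᵢ−1)/(1+V/F(Kᵢ−1)) = 0.
Check two-phase: ΣzᵢKᵢ = 1.942 > 1 and Σzᵢ/Kᵢ = 1.070 > 1, so g(0) = 0.942 > 0 and g(1) = -0.070 < 0.
Newton iteration, V/F⁰ = 0.31:
  V/F = 0.310: g = 0.4200, g' = -0.994 → V/F = 0.732
  V/F = 0.732: g = 0.1085, g' = -0.627 → V/F = 0.905
  V/F = 0.905: g = -0.0028, g' = -0.677 → V/F = 0.901
Converged at V/F = 0.901.
Compositions from xᵢ = zᵢ/(1+V/F(Kᵢ−1)), yᵢ = Kᵢxᵢ:
  acetaldehyde: x = 0.097, y = 0.375
  methanol: x = 0.234, y = 0.330
  n-heptane: x = 0.668, y = 0.294

V/F = 0.901, x_acetaldehyde = 0.097, y_acetaldehyde = 0.375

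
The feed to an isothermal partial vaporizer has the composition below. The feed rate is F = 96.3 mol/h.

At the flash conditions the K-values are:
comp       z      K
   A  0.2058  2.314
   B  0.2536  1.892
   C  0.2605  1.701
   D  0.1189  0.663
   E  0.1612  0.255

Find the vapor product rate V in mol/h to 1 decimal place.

Let ψ = V/F and solve Σ zᵢ(Kᵢ−1)/(1+ψ(Kᵢ−1)) = 0.
Feasibility: ΣzᵢKᵢ = 1.5191, Σzᵢ/Kᵢ = 1.1876 — both > 1, two phases present.
Newton–Raphson from ψ = 0.55:
  ψ = 0.5500: g = 0.18788, g' = -0.5544 → ψ = 0.8889
  ψ = 0.8889: g = -0.04935, g' = -0.9987 → ψ = 0.8395
  ψ = 0.8395: g = -0.00359, g' = -0.8610 → ψ = 0.8353
Converged at ψ = 0.8353.
Then V = ψ·F = 0.8353·96.3 = 80.4 mol/h and L = F − V = 15.9 mol/h.

V = 80.4 mol/h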